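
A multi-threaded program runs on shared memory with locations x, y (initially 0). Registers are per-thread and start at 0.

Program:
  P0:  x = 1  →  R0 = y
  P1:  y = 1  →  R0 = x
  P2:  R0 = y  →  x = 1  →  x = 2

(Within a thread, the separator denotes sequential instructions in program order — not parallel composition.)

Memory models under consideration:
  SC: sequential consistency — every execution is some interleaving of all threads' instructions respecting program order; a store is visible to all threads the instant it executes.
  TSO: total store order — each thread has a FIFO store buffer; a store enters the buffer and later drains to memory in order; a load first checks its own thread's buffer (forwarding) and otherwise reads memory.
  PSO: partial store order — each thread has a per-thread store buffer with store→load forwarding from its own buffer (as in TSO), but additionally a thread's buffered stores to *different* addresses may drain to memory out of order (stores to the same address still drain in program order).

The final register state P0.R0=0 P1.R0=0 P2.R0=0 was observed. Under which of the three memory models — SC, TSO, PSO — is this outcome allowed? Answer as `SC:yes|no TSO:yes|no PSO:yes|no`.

SC:no TSO:yes PSO:yes

outcome vector order: (P0.R0,P1.R0,P2.R0)
SC: 10 outcomes — {0/1/0; 0/1/1; 0/2/0; 0/2/1; 1/0/0; 1/0/1; 1/1/0; 1/1/1; 1/2/0; 1/2/1}
TSO: 12 outcomes — {0/0/0; 0/0/1; 0/1/0; 0/1/1; 0/2/0; 0/2/1; 1/0/0; 1/0/1; 1/1/0; 1/1/1; 1/2/0; 1/2/1}
PSO: 12 outcomes — {0/0/0; 0/0/1; 0/1/0; 0/1/1; 0/2/0; 0/2/1; 1/0/0; 1/0/1; 1/1/0; 1/1/1; 1/2/0; 1/2/1}
target 0/0/0 ∈ {TSO,PSO}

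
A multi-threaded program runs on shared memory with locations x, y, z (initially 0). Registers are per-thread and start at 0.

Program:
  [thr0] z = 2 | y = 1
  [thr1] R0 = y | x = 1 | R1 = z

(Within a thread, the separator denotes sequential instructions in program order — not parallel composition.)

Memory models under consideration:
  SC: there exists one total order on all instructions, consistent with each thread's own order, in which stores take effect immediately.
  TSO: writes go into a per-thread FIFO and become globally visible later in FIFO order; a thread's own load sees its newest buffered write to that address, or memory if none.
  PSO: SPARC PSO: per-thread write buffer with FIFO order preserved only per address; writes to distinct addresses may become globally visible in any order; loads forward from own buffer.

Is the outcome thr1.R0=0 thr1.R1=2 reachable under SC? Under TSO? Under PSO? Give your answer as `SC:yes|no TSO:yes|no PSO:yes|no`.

outcome vector order: (thr1.R0,thr1.R1)
SC (3): <0 0> <0 2> <1 2>
TSO (3): <0 0> <0 2> <1 2>
PSO (4): <0 0> <0 2> <1 0> <1 2>
target <0 2> ∈ {SC,TSO,PSO}

SC:yes TSO:yes PSO:yes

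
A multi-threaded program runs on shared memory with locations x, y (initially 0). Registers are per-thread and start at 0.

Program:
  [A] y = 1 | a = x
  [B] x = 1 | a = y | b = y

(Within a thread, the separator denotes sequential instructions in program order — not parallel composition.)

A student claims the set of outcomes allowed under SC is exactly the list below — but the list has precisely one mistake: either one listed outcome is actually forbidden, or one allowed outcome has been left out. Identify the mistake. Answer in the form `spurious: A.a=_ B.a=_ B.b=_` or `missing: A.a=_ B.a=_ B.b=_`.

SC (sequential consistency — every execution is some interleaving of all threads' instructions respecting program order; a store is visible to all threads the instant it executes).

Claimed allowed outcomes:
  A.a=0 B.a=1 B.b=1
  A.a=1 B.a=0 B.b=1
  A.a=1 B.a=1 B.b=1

outcome vector order: (A.a,B.a,B.b)
SC: 4 outcomes — {011 100 101 111}
SC∖claimed = {100}

missing: A.a=1 B.a=0 B.b=0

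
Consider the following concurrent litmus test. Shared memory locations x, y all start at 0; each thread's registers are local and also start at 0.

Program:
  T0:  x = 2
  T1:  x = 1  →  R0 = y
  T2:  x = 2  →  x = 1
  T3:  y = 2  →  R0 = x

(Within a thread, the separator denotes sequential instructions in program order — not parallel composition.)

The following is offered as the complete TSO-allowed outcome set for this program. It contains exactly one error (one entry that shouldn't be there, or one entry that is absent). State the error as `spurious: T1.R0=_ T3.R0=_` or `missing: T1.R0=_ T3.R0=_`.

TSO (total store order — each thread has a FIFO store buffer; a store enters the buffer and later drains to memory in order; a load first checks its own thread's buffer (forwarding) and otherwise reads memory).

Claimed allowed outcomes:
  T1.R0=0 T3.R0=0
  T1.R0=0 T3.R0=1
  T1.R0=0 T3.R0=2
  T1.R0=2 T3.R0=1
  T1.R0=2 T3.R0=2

outcome vector order: (T1.R0,T3.R0)
[TSO] allowed = {00; 01; 02; 20; 21; 22}
TSO∖claimed = {20}

missing: T1.R0=2 T3.R0=0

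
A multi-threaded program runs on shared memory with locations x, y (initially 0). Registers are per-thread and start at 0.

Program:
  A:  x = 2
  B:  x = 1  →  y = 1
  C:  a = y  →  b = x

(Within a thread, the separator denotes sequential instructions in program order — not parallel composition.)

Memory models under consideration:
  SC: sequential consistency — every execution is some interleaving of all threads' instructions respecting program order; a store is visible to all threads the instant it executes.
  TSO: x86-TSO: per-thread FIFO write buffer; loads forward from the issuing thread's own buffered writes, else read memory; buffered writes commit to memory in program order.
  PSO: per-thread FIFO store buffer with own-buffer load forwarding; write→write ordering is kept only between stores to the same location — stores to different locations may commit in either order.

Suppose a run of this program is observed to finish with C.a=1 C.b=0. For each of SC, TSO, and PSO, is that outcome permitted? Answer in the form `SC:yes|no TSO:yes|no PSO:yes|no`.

SC:no TSO:no PSO:yes

outcome vector order: (C.a,C.b)
under SC → 00 01 02 11 12
under TSO → 00 01 02 11 12
under PSO → 00 01 02 10 11 12
target 10 ∈ {PSO}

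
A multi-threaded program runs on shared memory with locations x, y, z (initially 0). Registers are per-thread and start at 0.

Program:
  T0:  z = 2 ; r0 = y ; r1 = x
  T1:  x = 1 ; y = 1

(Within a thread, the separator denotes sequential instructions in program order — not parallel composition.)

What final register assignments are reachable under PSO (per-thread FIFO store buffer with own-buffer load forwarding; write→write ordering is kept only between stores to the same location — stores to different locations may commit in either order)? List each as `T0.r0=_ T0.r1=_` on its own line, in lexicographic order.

T0.r0=0 T0.r1=0
T0.r0=0 T0.r1=1
T0.r0=1 T0.r1=0
T0.r0=1 T0.r1=1

outcome vector order: (T0.r0,T0.r1)
|PSO outcomes| = 4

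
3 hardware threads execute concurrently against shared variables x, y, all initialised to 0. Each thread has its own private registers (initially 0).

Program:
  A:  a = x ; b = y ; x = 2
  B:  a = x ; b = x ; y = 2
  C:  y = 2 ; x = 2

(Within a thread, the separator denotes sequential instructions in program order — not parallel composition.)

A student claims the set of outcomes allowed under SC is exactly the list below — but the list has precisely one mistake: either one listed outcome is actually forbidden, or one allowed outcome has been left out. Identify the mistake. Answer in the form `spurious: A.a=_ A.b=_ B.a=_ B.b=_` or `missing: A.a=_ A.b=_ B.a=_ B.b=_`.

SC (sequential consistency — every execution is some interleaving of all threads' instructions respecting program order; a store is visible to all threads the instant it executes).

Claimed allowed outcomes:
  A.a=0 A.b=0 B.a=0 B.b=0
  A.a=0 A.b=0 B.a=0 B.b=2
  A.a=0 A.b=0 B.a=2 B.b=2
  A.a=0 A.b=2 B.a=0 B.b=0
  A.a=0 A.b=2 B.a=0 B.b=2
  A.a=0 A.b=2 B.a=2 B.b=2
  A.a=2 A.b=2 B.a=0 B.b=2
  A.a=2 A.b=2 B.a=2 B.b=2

outcome vector order: (A.a,A.b,B.a,B.b)
SC (9): 0/0/0/0 0/0/0/2 0/0/2/2 0/2/0/0 0/2/0/2 0/2/2/2 2/2/0/0 2/2/0/2 2/2/2/2
SC∖claimed = {2/2/0/0}

missing: A.a=2 A.b=2 B.a=0 B.b=0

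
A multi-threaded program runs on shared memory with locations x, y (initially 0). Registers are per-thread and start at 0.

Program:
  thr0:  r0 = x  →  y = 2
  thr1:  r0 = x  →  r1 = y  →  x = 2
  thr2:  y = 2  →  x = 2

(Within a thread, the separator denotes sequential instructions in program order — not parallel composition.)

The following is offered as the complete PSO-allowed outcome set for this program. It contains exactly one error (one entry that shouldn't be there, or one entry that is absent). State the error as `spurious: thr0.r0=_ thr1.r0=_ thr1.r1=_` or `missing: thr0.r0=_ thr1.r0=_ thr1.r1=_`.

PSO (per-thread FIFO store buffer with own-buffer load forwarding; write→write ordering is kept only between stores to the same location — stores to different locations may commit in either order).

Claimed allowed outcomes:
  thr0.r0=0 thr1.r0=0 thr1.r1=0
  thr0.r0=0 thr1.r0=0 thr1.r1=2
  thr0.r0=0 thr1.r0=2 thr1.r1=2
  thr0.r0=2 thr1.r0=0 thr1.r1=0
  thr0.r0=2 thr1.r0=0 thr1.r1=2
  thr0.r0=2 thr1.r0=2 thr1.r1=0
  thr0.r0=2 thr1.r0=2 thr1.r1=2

missing: thr0.r0=0 thr1.r0=2 thr1.r1=0

outcome vector order: (thr0.r0,thr1.r0,thr1.r1)
under PSO → 000 002 020 022 200 202 220 222
PSO∖claimed = {020}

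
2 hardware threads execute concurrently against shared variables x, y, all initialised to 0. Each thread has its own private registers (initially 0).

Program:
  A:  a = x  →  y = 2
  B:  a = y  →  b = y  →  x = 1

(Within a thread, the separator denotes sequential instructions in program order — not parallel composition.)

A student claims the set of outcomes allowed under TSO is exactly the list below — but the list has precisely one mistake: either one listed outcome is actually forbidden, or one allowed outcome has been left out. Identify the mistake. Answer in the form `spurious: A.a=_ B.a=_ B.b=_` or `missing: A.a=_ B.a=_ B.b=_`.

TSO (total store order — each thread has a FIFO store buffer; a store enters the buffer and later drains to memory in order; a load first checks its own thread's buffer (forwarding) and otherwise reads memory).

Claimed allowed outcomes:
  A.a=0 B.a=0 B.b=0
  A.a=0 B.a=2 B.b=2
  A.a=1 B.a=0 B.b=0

missing: A.a=0 B.a=0 B.b=2

outcome vector order: (A.a,B.a,B.b)
under TSO → <0 0 0>; <0 0 2>; <0 2 2>; <1 0 0>
TSO∖claimed = {<0 0 2>}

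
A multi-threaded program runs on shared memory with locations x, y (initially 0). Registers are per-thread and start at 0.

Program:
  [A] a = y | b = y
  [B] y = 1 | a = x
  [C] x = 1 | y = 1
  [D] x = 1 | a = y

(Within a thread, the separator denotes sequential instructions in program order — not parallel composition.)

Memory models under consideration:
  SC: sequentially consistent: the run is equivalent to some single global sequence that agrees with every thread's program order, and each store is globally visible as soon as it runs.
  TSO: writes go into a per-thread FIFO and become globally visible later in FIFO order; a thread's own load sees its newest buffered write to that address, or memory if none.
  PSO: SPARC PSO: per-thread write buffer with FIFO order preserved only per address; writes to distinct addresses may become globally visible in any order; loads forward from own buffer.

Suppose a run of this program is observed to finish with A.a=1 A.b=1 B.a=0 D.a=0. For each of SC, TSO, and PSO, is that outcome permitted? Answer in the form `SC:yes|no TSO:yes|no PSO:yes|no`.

SC:no TSO:yes PSO:yes

outcome vector order: (A.a,A.b,B.a,D.a)
SC (9): 0001, 0010, 0011, 0101, 0110, 0111, 1101, 1110, 1111
TSO (12): 0000, 0001, 0010, 0011, 0100, 0101, 0110, 0111, 1100, 1101, 1110, 1111
PSO (12): 0000, 0001, 0010, 0011, 0100, 0101, 0110, 0111, 1100, 1101, 1110, 1111
target 1100 ∈ {TSO,PSO}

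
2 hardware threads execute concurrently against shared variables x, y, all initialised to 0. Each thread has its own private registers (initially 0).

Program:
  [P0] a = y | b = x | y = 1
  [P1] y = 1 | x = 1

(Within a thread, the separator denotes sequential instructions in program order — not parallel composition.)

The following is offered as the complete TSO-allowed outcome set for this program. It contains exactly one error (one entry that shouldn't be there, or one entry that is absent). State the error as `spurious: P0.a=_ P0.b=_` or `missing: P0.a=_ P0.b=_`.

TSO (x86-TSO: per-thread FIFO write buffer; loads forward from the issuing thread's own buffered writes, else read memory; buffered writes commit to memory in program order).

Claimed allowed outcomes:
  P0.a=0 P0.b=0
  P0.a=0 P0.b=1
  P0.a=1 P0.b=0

outcome vector order: (P0.a,P0.b)
TSO: 4 outcomes — {<0 0>; <0 1>; <1 0>; <1 1>}
TSO∖claimed = {<1 1>}

missing: P0.a=1 P0.b=1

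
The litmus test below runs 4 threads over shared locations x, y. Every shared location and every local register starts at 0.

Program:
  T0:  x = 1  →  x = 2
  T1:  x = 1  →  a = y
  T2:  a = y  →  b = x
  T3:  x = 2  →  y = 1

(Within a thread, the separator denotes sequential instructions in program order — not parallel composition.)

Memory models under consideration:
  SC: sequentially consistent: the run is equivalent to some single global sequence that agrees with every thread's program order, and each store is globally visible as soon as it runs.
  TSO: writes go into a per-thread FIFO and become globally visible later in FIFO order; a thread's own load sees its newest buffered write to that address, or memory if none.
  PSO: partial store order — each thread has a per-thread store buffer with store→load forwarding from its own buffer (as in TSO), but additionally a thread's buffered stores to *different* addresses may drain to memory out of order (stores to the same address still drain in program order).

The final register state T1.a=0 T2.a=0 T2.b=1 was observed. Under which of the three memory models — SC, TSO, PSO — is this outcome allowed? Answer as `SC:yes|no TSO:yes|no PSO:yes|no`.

outcome vector order: (T1.a,T2.a,T2.b)
SC: 10 outcomes — {000, 001, 002, 011, 012, 100, 101, 102, 111, 112}
TSO: 10 outcomes — {000, 001, 002, 011, 012, 100, 101, 102, 111, 112}
PSO: 12 outcomes — {000, 001, 002, 010, 011, 012, 100, 101, 102, 110, 111, 112}
target 001 ∈ {SC,TSO,PSO}

SC:yes TSO:yes PSO:yes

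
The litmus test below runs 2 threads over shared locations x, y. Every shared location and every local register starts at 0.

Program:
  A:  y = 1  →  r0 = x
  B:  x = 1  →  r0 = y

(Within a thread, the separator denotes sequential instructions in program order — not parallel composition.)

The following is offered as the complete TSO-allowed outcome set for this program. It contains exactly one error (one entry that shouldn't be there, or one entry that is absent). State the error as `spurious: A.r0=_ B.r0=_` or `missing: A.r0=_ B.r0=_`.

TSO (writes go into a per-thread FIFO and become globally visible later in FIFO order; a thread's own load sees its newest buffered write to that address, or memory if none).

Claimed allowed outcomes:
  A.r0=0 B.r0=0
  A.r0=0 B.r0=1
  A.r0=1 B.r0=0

outcome vector order: (A.r0,B.r0)
TSO: 4 outcomes — {(0,0), (0,1), (1,0), (1,1)}
TSO∖claimed = {(1,1)}

missing: A.r0=1 B.r0=1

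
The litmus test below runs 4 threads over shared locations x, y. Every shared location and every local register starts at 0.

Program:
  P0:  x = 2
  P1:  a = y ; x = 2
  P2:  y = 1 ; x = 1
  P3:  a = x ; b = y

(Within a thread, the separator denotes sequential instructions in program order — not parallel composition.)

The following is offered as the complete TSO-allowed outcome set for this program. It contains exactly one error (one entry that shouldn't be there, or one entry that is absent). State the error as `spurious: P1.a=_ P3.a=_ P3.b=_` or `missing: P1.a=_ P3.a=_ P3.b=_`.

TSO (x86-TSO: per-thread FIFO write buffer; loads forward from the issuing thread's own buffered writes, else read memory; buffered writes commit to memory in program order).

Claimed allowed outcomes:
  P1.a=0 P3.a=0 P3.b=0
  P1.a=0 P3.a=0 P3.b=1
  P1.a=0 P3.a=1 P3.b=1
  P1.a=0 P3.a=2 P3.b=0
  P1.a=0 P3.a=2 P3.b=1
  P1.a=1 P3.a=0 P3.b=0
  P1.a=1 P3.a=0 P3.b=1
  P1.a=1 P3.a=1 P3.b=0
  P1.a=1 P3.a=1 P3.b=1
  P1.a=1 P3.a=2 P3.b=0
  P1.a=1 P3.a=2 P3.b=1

outcome vector order: (P1.a,P3.a,P3.b)
TSO: 10 outcomes — {(0,0,0), (0,0,1), (0,1,1), (0,2,0), (0,2,1), (1,0,0), (1,0,1), (1,1,1), (1,2,0), (1,2,1)}
claimed∖TSO = {(1,1,0)}

spurious: P1.a=1 P3.a=1 P3.b=0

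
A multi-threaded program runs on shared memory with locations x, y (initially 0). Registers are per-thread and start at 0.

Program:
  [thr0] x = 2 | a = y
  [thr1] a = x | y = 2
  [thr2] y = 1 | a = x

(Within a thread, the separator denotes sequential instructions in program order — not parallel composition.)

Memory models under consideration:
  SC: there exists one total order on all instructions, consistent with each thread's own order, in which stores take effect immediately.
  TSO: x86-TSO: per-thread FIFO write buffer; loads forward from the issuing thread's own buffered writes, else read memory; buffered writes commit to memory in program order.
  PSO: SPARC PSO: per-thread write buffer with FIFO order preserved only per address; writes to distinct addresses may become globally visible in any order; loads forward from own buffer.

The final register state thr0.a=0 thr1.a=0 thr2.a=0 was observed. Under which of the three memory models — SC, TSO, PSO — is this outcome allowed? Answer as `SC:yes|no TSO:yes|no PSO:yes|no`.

outcome vector order: (thr0.a,thr1.a,thr2.a)
SC: 10 outcomes — {0/0/2; 0/2/2; 1/0/0; 1/0/2; 1/2/0; 1/2/2; 2/0/0; 2/0/2; 2/2/0; 2/2/2}
TSO: 12 outcomes — {0/0/0; 0/0/2; 0/2/0; 0/2/2; 1/0/0; 1/0/2; 1/2/0; 1/2/2; 2/0/0; 2/0/2; 2/2/0; 2/2/2}
PSO: 12 outcomes — {0/0/0; 0/0/2; 0/2/0; 0/2/2; 1/0/0; 1/0/2; 1/2/0; 1/2/2; 2/0/0; 2/0/2; 2/2/0; 2/2/2}
target 0/0/0 ∈ {TSO,PSO}

SC:no TSO:yes PSO:yes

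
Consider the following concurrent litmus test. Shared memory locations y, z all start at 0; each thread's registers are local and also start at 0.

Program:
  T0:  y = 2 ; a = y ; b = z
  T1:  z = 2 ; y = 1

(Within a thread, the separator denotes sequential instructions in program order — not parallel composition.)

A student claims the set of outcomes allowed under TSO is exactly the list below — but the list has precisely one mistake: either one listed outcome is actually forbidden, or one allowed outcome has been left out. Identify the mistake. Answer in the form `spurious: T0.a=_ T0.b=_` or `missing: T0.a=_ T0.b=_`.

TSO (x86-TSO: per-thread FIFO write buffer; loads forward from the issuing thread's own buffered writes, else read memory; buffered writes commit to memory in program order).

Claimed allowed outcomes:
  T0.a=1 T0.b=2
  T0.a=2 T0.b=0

outcome vector order: (T0.a,T0.b)
TSO (3): 12; 20; 22
TSO∖claimed = {22}

missing: T0.a=2 T0.b=2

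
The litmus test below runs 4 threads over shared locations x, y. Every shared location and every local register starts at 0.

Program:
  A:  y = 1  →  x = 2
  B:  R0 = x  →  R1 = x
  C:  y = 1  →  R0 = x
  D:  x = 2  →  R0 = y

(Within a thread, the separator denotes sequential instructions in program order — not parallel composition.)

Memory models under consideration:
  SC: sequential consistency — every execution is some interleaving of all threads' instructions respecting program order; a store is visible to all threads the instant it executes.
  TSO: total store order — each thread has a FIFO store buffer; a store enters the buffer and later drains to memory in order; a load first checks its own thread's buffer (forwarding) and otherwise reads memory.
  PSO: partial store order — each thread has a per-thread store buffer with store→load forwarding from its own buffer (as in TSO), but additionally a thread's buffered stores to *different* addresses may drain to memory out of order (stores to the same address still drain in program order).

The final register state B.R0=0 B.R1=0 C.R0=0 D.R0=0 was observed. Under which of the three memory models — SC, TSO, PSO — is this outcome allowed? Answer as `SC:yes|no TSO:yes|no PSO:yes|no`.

SC:no TSO:yes PSO:yes

outcome vector order: (B.R0,B.R1,C.R0,D.R0)
SC (9): <0 0 0 1>; <0 0 2 0>; <0 0 2 1>; <0 2 0 1>; <0 2 2 0>; <0 2 2 1>; <2 2 0 1>; <2 2 2 0>; <2 2 2 1>
TSO (12): <0 0 0 0>; <0 0 0 1>; <0 0 2 0>; <0 0 2 1>; <0 2 0 0>; <0 2 0 1>; <0 2 2 0>; <0 2 2 1>; <2 2 0 0>; <2 2 0 1>; <2 2 2 0>; <2 2 2 1>
PSO (12): <0 0 0 0>; <0 0 0 1>; <0 0 2 0>; <0 0 2 1>; <0 2 0 0>; <0 2 0 1>; <0 2 2 0>; <0 2 2 1>; <2 2 0 0>; <2 2 0 1>; <2 2 2 0>; <2 2 2 1>
target <0 0 0 0> ∈ {TSO,PSO}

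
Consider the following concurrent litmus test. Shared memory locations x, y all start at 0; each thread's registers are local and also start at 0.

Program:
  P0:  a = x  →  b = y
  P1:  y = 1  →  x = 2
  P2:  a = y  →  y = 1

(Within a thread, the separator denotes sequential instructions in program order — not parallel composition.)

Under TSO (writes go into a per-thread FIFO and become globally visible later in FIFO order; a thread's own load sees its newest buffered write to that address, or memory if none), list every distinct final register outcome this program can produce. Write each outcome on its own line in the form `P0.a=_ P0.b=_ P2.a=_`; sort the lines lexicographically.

outcome vector order: (P0.a,P0.b,P2.a)
|TSO outcomes| = 6

P0.a=0 P0.b=0 P2.a=0
P0.a=0 P0.b=0 P2.a=1
P0.a=0 P0.b=1 P2.a=0
P0.a=0 P0.b=1 P2.a=1
P0.a=2 P0.b=1 P2.a=0
P0.a=2 P0.b=1 P2.a=1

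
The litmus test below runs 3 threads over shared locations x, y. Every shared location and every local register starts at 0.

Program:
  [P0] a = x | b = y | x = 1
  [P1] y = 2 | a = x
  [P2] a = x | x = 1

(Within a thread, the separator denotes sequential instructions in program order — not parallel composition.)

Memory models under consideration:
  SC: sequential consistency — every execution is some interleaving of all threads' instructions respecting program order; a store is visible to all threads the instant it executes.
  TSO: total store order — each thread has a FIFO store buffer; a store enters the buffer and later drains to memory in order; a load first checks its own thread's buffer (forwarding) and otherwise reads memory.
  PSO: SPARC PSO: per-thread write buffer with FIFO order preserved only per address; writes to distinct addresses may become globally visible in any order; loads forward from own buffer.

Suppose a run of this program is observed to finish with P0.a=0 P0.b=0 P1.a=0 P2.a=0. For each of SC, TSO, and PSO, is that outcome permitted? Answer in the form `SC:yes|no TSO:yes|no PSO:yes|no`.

SC:yes TSO:yes PSO:yes

outcome vector order: (P0.a,P0.b,P1.a,P2.a)
under SC → 0000 0001 0010 0011 0200 0201 0210 0211 1010 1200 1210
under TSO → 0000 0001 0010 0011 0200 0201 0210 0211 1000 1010 1200 1210
under PSO → 0000 0001 0010 0011 0200 0201 0210 0211 1000 1010 1200 1210
target 0000 ∈ {SC,TSO,PSO}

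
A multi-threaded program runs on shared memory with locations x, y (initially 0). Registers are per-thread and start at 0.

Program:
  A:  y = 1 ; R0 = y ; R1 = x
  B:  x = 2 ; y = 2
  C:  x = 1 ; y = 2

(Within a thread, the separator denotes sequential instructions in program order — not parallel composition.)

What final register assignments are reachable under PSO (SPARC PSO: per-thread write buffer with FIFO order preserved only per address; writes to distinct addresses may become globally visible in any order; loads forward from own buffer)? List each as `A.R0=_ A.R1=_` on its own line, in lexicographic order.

A.R0=1 A.R1=0
A.R0=1 A.R1=1
A.R0=1 A.R1=2
A.R0=2 A.R1=0
A.R0=2 A.R1=1
A.R0=2 A.R1=2

outcome vector order: (A.R0,A.R1)
|PSO outcomes| = 6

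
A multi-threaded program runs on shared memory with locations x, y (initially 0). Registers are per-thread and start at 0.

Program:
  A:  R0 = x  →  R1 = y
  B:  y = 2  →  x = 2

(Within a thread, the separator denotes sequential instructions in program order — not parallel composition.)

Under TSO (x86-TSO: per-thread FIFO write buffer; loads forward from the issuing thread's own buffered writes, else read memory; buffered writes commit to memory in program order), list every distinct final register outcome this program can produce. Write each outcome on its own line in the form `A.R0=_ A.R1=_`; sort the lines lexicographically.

A.R0=0 A.R1=0
A.R0=0 A.R1=2
A.R0=2 A.R1=2

outcome vector order: (A.R0,A.R1)
|TSO outcomes| = 3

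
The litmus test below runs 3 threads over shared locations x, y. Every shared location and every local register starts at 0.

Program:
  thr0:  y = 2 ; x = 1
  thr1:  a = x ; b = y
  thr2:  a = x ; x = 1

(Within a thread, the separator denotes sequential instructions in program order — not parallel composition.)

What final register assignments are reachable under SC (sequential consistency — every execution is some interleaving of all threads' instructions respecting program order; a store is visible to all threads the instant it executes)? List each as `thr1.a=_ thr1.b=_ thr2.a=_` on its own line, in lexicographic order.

thr1.a=0 thr1.b=0 thr2.a=0
thr1.a=0 thr1.b=0 thr2.a=1
thr1.a=0 thr1.b=2 thr2.a=0
thr1.a=0 thr1.b=2 thr2.a=1
thr1.a=1 thr1.b=0 thr2.a=0
thr1.a=1 thr1.b=2 thr2.a=0
thr1.a=1 thr1.b=2 thr2.a=1

outcome vector order: (thr1.a,thr1.b,thr2.a)
|SC outcomes| = 7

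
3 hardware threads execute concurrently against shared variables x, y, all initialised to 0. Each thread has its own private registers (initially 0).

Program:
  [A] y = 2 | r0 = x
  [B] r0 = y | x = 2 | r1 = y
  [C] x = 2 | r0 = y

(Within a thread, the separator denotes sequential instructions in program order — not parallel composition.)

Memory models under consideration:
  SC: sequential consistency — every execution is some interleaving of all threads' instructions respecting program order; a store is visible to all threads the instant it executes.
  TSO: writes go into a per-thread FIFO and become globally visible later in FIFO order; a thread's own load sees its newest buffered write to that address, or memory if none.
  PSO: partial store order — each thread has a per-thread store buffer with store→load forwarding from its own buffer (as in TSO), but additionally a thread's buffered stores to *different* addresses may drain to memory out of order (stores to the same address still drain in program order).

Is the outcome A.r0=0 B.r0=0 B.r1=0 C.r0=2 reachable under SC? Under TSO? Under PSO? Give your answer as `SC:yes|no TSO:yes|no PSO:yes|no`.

SC:no TSO:yes PSO:yes

outcome vector order: (A.r0,B.r0,B.r1,C.r0)
SC (8): <0 0 2 2>, <0 2 2 2>, <2 0 0 0>, <2 0 0 2>, <2 0 2 0>, <2 0 2 2>, <2 2 2 0>, <2 2 2 2>
TSO (12): <0 0 0 0>, <0 0 0 2>, <0 0 2 0>, <0 0 2 2>, <0 2 2 0>, <0 2 2 2>, <2 0 0 0>, <2 0 0 2>, <2 0 2 0>, <2 0 2 2>, <2 2 2 0>, <2 2 2 2>
PSO (12): <0 0 0 0>, <0 0 0 2>, <0 0 2 0>, <0 0 2 2>, <0 2 2 0>, <0 2 2 2>, <2 0 0 0>, <2 0 0 2>, <2 0 2 0>, <2 0 2 2>, <2 2 2 0>, <2 2 2 2>
target <0 0 0 2> ∈ {TSO,PSO}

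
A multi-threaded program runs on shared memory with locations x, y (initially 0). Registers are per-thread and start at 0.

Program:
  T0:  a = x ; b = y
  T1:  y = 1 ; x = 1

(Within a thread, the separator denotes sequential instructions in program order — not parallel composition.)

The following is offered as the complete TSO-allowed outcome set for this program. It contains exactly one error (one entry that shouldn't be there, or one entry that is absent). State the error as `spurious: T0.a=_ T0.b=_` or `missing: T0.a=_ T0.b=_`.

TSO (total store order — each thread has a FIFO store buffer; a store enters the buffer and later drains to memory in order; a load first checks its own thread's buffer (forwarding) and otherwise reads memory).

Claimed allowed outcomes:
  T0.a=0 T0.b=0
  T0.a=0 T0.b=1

outcome vector order: (T0.a,T0.b)
TSO (3): 0/0, 0/1, 1/1
TSO∖claimed = {1/1}

missing: T0.a=1 T0.b=1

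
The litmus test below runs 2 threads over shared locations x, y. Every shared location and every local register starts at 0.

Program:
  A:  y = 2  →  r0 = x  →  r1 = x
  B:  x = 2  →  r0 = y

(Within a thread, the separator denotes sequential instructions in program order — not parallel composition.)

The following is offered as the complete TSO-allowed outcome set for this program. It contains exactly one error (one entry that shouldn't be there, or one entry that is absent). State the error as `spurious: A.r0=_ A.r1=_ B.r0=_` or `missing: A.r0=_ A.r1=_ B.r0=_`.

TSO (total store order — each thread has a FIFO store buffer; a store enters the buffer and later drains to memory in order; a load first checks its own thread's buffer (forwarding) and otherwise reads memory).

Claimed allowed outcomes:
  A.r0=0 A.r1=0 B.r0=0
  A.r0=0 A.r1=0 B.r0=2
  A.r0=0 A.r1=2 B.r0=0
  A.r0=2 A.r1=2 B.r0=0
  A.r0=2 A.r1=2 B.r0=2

outcome vector order: (A.r0,A.r1,B.r0)
[TSO] allowed = {(0,0,0) (0,0,2) (0,2,0) (0,2,2) (2,2,0) (2,2,2)}
TSO∖claimed = {(0,2,2)}

missing: A.r0=0 A.r1=2 B.r0=2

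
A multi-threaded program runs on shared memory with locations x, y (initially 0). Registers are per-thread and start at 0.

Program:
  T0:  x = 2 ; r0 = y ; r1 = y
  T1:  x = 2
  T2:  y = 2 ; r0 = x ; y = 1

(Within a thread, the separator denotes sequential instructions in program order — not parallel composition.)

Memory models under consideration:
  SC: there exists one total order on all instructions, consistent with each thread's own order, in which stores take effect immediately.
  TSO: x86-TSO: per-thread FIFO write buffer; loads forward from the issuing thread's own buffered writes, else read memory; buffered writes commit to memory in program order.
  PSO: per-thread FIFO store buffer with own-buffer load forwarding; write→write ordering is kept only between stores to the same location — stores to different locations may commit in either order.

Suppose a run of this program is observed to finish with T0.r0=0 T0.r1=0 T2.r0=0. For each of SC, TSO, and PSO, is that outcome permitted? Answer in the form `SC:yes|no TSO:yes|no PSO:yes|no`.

SC:no TSO:yes PSO:yes

outcome vector order: (T0.r0,T0.r1,T2.r0)
under SC → 002, 012, 022, 110, 112, 210, 212, 220, 222
under TSO → 000, 002, 010, 012, 020, 022, 110, 112, 210, 212, 220, 222
under PSO → 000, 002, 010, 012, 020, 022, 110, 112, 210, 212, 220, 222
target 000 ∈ {TSO,PSO}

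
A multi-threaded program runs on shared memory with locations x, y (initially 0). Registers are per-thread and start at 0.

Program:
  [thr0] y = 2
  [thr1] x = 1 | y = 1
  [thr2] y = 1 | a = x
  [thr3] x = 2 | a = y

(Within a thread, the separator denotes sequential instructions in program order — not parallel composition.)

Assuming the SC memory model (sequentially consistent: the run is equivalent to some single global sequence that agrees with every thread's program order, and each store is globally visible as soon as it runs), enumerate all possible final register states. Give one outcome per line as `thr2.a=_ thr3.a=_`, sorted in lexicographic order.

outcome vector order: (thr2.a,thr3.a)
|SC outcomes| = 8

thr2.a=0 thr3.a=1
thr2.a=0 thr3.a=2
thr2.a=1 thr3.a=0
thr2.a=1 thr3.a=1
thr2.a=1 thr3.a=2
thr2.a=2 thr3.a=0
thr2.a=2 thr3.a=1
thr2.a=2 thr3.a=2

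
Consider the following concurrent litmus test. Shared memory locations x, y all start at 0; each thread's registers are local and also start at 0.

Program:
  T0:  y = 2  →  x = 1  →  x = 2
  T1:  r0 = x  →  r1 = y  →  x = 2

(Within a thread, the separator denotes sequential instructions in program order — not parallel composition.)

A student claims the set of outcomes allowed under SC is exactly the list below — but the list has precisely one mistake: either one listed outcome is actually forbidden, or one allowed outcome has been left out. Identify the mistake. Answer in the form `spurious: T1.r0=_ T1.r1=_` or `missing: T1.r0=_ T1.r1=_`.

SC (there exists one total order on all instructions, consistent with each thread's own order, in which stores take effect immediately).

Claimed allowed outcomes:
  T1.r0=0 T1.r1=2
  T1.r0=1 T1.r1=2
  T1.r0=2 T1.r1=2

missing: T1.r0=0 T1.r1=0

outcome vector order: (T1.r0,T1.r1)
under SC → 0/0; 0/2; 1/2; 2/2
SC∖claimed = {0/0}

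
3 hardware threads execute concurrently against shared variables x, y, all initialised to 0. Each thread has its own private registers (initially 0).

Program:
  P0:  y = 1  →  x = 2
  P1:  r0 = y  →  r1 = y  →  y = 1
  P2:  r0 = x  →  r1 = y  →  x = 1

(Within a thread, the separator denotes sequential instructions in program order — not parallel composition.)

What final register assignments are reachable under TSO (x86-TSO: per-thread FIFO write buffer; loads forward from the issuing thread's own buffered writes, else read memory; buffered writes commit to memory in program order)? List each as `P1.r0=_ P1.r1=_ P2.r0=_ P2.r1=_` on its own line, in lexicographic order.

P1.r0=0 P1.r1=0 P2.r0=0 P2.r1=0
P1.r0=0 P1.r1=0 P2.r0=0 P2.r1=1
P1.r0=0 P1.r1=0 P2.r0=2 P2.r1=1
P1.r0=0 P1.r1=1 P2.r0=0 P2.r1=0
P1.r0=0 P1.r1=1 P2.r0=0 P2.r1=1
P1.r0=0 P1.r1=1 P2.r0=2 P2.r1=1
P1.r0=1 P1.r1=1 P2.r0=0 P2.r1=0
P1.r0=1 P1.r1=1 P2.r0=0 P2.r1=1
P1.r0=1 P1.r1=1 P2.r0=2 P2.r1=1

outcome vector order: (P1.r0,P1.r1,P2.r0,P2.r1)
|TSO outcomes| = 9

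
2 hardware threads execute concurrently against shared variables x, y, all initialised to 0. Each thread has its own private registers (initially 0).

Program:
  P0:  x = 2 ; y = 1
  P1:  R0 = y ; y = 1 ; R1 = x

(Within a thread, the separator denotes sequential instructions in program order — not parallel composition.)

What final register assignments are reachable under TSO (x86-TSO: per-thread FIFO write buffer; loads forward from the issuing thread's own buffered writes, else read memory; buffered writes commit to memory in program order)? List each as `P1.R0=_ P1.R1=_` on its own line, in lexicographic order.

outcome vector order: (P1.R0,P1.R1)
|TSO outcomes| = 3

P1.R0=0 P1.R1=0
P1.R0=0 P1.R1=2
P1.R0=1 P1.R1=2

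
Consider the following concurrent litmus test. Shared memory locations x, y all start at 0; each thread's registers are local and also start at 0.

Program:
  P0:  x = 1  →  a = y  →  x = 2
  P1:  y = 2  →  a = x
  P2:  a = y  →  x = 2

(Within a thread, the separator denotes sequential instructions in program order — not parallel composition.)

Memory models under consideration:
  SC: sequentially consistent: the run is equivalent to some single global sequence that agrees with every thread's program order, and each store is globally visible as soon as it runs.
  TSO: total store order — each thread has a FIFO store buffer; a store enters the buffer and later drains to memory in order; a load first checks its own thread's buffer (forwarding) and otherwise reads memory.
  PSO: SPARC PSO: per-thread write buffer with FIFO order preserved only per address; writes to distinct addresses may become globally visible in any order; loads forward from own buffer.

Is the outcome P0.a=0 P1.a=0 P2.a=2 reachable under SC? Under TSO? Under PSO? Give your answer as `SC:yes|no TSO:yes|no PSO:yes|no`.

SC:no TSO:yes PSO:yes

outcome vector order: (P0.a,P1.a,P2.a)
SC: 10 outcomes — {<0 1 0> <0 1 2> <0 2 0> <0 2 2> <2 0 0> <2 0 2> <2 1 0> <2 1 2> <2 2 0> <2 2 2>}
TSO: 12 outcomes — {<0 0 0> <0 0 2> <0 1 0> <0 1 2> <0 2 0> <0 2 2> <2 0 0> <2 0 2> <2 1 0> <2 1 2> <2 2 0> <2 2 2>}
PSO: 12 outcomes — {<0 0 0> <0 0 2> <0 1 0> <0 1 2> <0 2 0> <0 2 2> <2 0 0> <2 0 2> <2 1 0> <2 1 2> <2 2 0> <2 2 2>}
target <0 0 2> ∈ {TSO,PSO}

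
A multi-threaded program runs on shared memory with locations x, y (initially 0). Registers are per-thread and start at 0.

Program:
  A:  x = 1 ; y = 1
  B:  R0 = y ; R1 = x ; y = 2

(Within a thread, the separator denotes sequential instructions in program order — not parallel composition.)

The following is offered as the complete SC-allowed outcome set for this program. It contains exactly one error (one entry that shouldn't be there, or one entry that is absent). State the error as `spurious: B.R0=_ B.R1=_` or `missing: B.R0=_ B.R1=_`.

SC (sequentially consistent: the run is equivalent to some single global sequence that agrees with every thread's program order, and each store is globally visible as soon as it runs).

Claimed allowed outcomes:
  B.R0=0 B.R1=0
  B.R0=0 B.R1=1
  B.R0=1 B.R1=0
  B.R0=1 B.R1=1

spurious: B.R0=1 B.R1=0

outcome vector order: (B.R0,B.R1)
SC (3): (0,0) (0,1) (1,1)
claimed∖SC = {(1,0)}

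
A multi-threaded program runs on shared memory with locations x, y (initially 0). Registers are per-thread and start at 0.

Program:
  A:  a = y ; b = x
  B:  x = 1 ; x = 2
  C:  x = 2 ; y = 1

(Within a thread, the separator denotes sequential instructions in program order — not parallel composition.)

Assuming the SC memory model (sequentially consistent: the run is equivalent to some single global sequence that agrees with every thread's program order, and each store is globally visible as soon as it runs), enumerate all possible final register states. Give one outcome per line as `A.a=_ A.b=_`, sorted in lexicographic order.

outcome vector order: (A.a,A.b)
|SC outcomes| = 5

A.a=0 A.b=0
A.a=0 A.b=1
A.a=0 A.b=2
A.a=1 A.b=1
A.a=1 A.b=2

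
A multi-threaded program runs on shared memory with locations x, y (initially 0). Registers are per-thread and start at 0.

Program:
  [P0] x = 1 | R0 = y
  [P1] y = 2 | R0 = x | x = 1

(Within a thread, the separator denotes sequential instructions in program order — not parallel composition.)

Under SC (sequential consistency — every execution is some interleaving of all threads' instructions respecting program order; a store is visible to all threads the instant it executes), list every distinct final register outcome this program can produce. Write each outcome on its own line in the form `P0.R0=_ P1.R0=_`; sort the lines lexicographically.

outcome vector order: (P0.R0,P1.R0)
|SC outcomes| = 3

P0.R0=0 P1.R0=1
P0.R0=2 P1.R0=0
P0.R0=2 P1.R0=1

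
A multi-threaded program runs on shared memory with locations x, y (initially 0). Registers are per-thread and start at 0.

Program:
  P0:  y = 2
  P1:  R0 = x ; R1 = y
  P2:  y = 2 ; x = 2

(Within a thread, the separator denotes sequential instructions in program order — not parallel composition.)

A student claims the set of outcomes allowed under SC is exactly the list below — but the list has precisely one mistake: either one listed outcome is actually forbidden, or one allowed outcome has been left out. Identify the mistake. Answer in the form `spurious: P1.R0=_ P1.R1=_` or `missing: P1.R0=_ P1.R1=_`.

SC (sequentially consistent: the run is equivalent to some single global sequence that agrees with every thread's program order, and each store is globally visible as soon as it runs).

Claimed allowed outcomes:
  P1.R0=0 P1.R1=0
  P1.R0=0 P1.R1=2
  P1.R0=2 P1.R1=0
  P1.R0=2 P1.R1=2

spurious: P1.R0=2 P1.R1=0

outcome vector order: (P1.R0,P1.R1)
under SC → (0,0), (0,2), (2,2)
claimed∖SC = {(2,0)}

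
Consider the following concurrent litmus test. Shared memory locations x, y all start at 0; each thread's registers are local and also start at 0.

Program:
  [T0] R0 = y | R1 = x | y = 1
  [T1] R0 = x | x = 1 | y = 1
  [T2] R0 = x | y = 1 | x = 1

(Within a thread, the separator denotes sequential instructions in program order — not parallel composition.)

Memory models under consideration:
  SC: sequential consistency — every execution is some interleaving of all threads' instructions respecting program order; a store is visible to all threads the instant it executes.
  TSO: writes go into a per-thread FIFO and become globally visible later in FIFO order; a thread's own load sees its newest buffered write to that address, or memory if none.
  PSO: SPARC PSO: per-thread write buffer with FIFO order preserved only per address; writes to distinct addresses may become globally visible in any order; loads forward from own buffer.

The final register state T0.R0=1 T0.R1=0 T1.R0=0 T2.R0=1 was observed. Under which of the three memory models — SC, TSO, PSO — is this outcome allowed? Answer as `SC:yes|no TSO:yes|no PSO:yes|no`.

outcome vector order: (T0.R0,T0.R1,T1.R0,T2.R0)
under SC → 0/0/0/0 0/0/0/1 0/0/1/0 0/1/0/0 0/1/0/1 0/1/1/0 1/0/0/0 1/0/1/0 1/1/0/0 1/1/0/1 1/1/1/0
under TSO → 0/0/0/0 0/0/0/1 0/0/1/0 0/1/0/0 0/1/0/1 0/1/1/0 1/0/0/0 1/0/1/0 1/1/0/0 1/1/0/1 1/1/1/0
under PSO → 0/0/0/0 0/0/0/1 0/0/1/0 0/1/0/0 0/1/0/1 0/1/1/0 1/0/0/0 1/0/0/1 1/0/1/0 1/1/0/0 1/1/0/1 1/1/1/0
target 1/0/0/1 ∈ {PSO}

SC:no TSO:no PSO:yes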